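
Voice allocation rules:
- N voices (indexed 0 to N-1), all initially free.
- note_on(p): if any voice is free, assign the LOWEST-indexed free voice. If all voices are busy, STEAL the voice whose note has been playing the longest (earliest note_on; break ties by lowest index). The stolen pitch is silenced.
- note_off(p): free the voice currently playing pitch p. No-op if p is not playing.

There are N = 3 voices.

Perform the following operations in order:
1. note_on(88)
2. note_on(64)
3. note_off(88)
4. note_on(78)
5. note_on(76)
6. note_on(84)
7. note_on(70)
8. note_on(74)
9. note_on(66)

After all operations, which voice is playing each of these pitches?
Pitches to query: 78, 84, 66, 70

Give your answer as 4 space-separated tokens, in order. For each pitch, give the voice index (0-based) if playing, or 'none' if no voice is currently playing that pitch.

Answer: none none 1 0

Derivation:
Op 1: note_on(88): voice 0 is free -> assigned | voices=[88 - -]
Op 2: note_on(64): voice 1 is free -> assigned | voices=[88 64 -]
Op 3: note_off(88): free voice 0 | voices=[- 64 -]
Op 4: note_on(78): voice 0 is free -> assigned | voices=[78 64 -]
Op 5: note_on(76): voice 2 is free -> assigned | voices=[78 64 76]
Op 6: note_on(84): all voices busy, STEAL voice 1 (pitch 64, oldest) -> assign | voices=[78 84 76]
Op 7: note_on(70): all voices busy, STEAL voice 0 (pitch 78, oldest) -> assign | voices=[70 84 76]
Op 8: note_on(74): all voices busy, STEAL voice 2 (pitch 76, oldest) -> assign | voices=[70 84 74]
Op 9: note_on(66): all voices busy, STEAL voice 1 (pitch 84, oldest) -> assign | voices=[70 66 74]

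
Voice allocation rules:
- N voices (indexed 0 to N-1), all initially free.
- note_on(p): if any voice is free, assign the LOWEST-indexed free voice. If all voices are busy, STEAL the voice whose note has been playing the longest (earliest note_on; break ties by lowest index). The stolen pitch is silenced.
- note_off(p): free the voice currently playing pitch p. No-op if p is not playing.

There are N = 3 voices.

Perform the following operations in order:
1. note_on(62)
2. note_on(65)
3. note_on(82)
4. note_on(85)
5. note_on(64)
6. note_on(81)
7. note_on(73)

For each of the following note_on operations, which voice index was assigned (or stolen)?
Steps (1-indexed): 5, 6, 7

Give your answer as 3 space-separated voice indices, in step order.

Op 1: note_on(62): voice 0 is free -> assigned | voices=[62 - -]
Op 2: note_on(65): voice 1 is free -> assigned | voices=[62 65 -]
Op 3: note_on(82): voice 2 is free -> assigned | voices=[62 65 82]
Op 4: note_on(85): all voices busy, STEAL voice 0 (pitch 62, oldest) -> assign | voices=[85 65 82]
Op 5: note_on(64): all voices busy, STEAL voice 1 (pitch 65, oldest) -> assign | voices=[85 64 82]
Op 6: note_on(81): all voices busy, STEAL voice 2 (pitch 82, oldest) -> assign | voices=[85 64 81]
Op 7: note_on(73): all voices busy, STEAL voice 0 (pitch 85, oldest) -> assign | voices=[73 64 81]

Answer: 1 2 0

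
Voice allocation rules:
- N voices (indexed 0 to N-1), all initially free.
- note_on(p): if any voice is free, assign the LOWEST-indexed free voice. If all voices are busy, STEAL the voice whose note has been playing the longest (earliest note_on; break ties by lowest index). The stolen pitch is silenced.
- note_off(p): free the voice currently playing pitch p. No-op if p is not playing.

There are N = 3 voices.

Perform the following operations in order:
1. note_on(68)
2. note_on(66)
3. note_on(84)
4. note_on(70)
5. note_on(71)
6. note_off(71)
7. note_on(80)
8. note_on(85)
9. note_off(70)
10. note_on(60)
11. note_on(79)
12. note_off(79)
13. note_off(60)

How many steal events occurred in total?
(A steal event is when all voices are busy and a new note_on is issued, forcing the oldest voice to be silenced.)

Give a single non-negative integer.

Op 1: note_on(68): voice 0 is free -> assigned | voices=[68 - -]
Op 2: note_on(66): voice 1 is free -> assigned | voices=[68 66 -]
Op 3: note_on(84): voice 2 is free -> assigned | voices=[68 66 84]
Op 4: note_on(70): all voices busy, STEAL voice 0 (pitch 68, oldest) -> assign | voices=[70 66 84]
Op 5: note_on(71): all voices busy, STEAL voice 1 (pitch 66, oldest) -> assign | voices=[70 71 84]
Op 6: note_off(71): free voice 1 | voices=[70 - 84]
Op 7: note_on(80): voice 1 is free -> assigned | voices=[70 80 84]
Op 8: note_on(85): all voices busy, STEAL voice 2 (pitch 84, oldest) -> assign | voices=[70 80 85]
Op 9: note_off(70): free voice 0 | voices=[- 80 85]
Op 10: note_on(60): voice 0 is free -> assigned | voices=[60 80 85]
Op 11: note_on(79): all voices busy, STEAL voice 1 (pitch 80, oldest) -> assign | voices=[60 79 85]
Op 12: note_off(79): free voice 1 | voices=[60 - 85]
Op 13: note_off(60): free voice 0 | voices=[- - 85]

Answer: 4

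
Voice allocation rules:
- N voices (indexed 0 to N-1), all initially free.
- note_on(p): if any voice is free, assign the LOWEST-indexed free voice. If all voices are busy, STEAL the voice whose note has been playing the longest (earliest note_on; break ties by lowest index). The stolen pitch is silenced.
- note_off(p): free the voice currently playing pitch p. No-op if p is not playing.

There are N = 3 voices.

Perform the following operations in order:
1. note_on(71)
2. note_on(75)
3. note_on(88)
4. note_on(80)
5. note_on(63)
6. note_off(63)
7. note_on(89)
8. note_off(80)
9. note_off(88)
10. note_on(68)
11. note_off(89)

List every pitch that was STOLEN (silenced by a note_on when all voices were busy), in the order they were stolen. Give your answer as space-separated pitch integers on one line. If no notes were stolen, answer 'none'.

Op 1: note_on(71): voice 0 is free -> assigned | voices=[71 - -]
Op 2: note_on(75): voice 1 is free -> assigned | voices=[71 75 -]
Op 3: note_on(88): voice 2 is free -> assigned | voices=[71 75 88]
Op 4: note_on(80): all voices busy, STEAL voice 0 (pitch 71, oldest) -> assign | voices=[80 75 88]
Op 5: note_on(63): all voices busy, STEAL voice 1 (pitch 75, oldest) -> assign | voices=[80 63 88]
Op 6: note_off(63): free voice 1 | voices=[80 - 88]
Op 7: note_on(89): voice 1 is free -> assigned | voices=[80 89 88]
Op 8: note_off(80): free voice 0 | voices=[- 89 88]
Op 9: note_off(88): free voice 2 | voices=[- 89 -]
Op 10: note_on(68): voice 0 is free -> assigned | voices=[68 89 -]
Op 11: note_off(89): free voice 1 | voices=[68 - -]

Answer: 71 75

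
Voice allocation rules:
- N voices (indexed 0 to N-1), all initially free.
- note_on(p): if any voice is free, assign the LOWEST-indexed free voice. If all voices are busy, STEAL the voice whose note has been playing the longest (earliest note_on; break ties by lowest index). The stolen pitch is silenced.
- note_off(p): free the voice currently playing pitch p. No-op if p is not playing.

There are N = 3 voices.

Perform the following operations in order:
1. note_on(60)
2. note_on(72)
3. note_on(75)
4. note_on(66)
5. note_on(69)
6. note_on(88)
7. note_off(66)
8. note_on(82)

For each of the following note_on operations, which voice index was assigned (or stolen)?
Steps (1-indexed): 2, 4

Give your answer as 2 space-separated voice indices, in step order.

Answer: 1 0

Derivation:
Op 1: note_on(60): voice 0 is free -> assigned | voices=[60 - -]
Op 2: note_on(72): voice 1 is free -> assigned | voices=[60 72 -]
Op 3: note_on(75): voice 2 is free -> assigned | voices=[60 72 75]
Op 4: note_on(66): all voices busy, STEAL voice 0 (pitch 60, oldest) -> assign | voices=[66 72 75]
Op 5: note_on(69): all voices busy, STEAL voice 1 (pitch 72, oldest) -> assign | voices=[66 69 75]
Op 6: note_on(88): all voices busy, STEAL voice 2 (pitch 75, oldest) -> assign | voices=[66 69 88]
Op 7: note_off(66): free voice 0 | voices=[- 69 88]
Op 8: note_on(82): voice 0 is free -> assigned | voices=[82 69 88]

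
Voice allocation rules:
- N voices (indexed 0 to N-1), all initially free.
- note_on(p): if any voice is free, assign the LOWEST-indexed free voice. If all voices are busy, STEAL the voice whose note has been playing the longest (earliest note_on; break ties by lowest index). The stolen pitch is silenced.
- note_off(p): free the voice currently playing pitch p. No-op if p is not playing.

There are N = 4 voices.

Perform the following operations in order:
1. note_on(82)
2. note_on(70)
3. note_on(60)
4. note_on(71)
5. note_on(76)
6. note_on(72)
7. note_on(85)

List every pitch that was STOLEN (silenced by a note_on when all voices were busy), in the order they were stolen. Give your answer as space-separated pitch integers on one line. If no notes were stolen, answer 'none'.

Op 1: note_on(82): voice 0 is free -> assigned | voices=[82 - - -]
Op 2: note_on(70): voice 1 is free -> assigned | voices=[82 70 - -]
Op 3: note_on(60): voice 2 is free -> assigned | voices=[82 70 60 -]
Op 4: note_on(71): voice 3 is free -> assigned | voices=[82 70 60 71]
Op 5: note_on(76): all voices busy, STEAL voice 0 (pitch 82, oldest) -> assign | voices=[76 70 60 71]
Op 6: note_on(72): all voices busy, STEAL voice 1 (pitch 70, oldest) -> assign | voices=[76 72 60 71]
Op 7: note_on(85): all voices busy, STEAL voice 2 (pitch 60, oldest) -> assign | voices=[76 72 85 71]

Answer: 82 70 60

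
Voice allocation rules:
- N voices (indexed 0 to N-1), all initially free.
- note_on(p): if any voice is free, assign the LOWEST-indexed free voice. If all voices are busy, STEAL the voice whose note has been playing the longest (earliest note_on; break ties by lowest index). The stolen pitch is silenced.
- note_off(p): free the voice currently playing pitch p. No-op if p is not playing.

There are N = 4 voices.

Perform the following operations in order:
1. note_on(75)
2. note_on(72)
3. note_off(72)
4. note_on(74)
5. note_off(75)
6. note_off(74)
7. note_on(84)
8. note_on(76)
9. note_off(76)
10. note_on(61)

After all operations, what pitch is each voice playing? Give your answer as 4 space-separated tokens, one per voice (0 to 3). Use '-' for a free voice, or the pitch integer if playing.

Op 1: note_on(75): voice 0 is free -> assigned | voices=[75 - - -]
Op 2: note_on(72): voice 1 is free -> assigned | voices=[75 72 - -]
Op 3: note_off(72): free voice 1 | voices=[75 - - -]
Op 4: note_on(74): voice 1 is free -> assigned | voices=[75 74 - -]
Op 5: note_off(75): free voice 0 | voices=[- 74 - -]
Op 6: note_off(74): free voice 1 | voices=[- - - -]
Op 7: note_on(84): voice 0 is free -> assigned | voices=[84 - - -]
Op 8: note_on(76): voice 1 is free -> assigned | voices=[84 76 - -]
Op 9: note_off(76): free voice 1 | voices=[84 - - -]
Op 10: note_on(61): voice 1 is free -> assigned | voices=[84 61 - -]

Answer: 84 61 - -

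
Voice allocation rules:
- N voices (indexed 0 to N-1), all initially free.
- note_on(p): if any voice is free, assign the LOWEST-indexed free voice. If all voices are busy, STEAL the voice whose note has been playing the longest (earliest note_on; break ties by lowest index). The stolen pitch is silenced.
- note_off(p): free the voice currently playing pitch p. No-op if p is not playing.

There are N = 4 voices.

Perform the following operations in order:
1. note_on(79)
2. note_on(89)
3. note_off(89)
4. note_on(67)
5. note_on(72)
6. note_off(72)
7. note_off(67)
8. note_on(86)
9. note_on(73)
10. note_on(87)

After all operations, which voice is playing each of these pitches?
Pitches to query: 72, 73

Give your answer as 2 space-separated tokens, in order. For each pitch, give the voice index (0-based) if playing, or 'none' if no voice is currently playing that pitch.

Answer: none 2

Derivation:
Op 1: note_on(79): voice 0 is free -> assigned | voices=[79 - - -]
Op 2: note_on(89): voice 1 is free -> assigned | voices=[79 89 - -]
Op 3: note_off(89): free voice 1 | voices=[79 - - -]
Op 4: note_on(67): voice 1 is free -> assigned | voices=[79 67 - -]
Op 5: note_on(72): voice 2 is free -> assigned | voices=[79 67 72 -]
Op 6: note_off(72): free voice 2 | voices=[79 67 - -]
Op 7: note_off(67): free voice 1 | voices=[79 - - -]
Op 8: note_on(86): voice 1 is free -> assigned | voices=[79 86 - -]
Op 9: note_on(73): voice 2 is free -> assigned | voices=[79 86 73 -]
Op 10: note_on(87): voice 3 is free -> assigned | voices=[79 86 73 87]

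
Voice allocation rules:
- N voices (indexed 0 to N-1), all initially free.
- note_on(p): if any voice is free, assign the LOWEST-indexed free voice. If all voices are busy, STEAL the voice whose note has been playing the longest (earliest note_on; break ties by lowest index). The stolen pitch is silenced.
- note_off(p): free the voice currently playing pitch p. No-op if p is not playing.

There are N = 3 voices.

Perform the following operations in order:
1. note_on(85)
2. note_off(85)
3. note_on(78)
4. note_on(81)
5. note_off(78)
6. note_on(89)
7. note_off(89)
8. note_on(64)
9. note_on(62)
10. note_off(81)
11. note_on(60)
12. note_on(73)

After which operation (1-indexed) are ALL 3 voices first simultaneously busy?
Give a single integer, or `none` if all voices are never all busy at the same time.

Answer: 9

Derivation:
Op 1: note_on(85): voice 0 is free -> assigned | voices=[85 - -]
Op 2: note_off(85): free voice 0 | voices=[- - -]
Op 3: note_on(78): voice 0 is free -> assigned | voices=[78 - -]
Op 4: note_on(81): voice 1 is free -> assigned | voices=[78 81 -]
Op 5: note_off(78): free voice 0 | voices=[- 81 -]
Op 6: note_on(89): voice 0 is free -> assigned | voices=[89 81 -]
Op 7: note_off(89): free voice 0 | voices=[- 81 -]
Op 8: note_on(64): voice 0 is free -> assigned | voices=[64 81 -]
Op 9: note_on(62): voice 2 is free -> assigned | voices=[64 81 62]
Op 10: note_off(81): free voice 1 | voices=[64 - 62]
Op 11: note_on(60): voice 1 is free -> assigned | voices=[64 60 62]
Op 12: note_on(73): all voices busy, STEAL voice 0 (pitch 64, oldest) -> assign | voices=[73 60 62]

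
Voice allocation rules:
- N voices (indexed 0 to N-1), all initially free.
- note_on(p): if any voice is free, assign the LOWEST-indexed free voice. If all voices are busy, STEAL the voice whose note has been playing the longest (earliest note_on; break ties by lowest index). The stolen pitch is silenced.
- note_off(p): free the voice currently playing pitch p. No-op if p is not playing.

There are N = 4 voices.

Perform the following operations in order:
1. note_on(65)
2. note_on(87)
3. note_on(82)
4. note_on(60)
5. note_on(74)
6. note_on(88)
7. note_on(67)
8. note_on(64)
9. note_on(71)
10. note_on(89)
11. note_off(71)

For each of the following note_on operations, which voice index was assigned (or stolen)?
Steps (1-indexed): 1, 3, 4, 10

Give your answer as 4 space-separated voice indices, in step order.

Op 1: note_on(65): voice 0 is free -> assigned | voices=[65 - - -]
Op 2: note_on(87): voice 1 is free -> assigned | voices=[65 87 - -]
Op 3: note_on(82): voice 2 is free -> assigned | voices=[65 87 82 -]
Op 4: note_on(60): voice 3 is free -> assigned | voices=[65 87 82 60]
Op 5: note_on(74): all voices busy, STEAL voice 0 (pitch 65, oldest) -> assign | voices=[74 87 82 60]
Op 6: note_on(88): all voices busy, STEAL voice 1 (pitch 87, oldest) -> assign | voices=[74 88 82 60]
Op 7: note_on(67): all voices busy, STEAL voice 2 (pitch 82, oldest) -> assign | voices=[74 88 67 60]
Op 8: note_on(64): all voices busy, STEAL voice 3 (pitch 60, oldest) -> assign | voices=[74 88 67 64]
Op 9: note_on(71): all voices busy, STEAL voice 0 (pitch 74, oldest) -> assign | voices=[71 88 67 64]
Op 10: note_on(89): all voices busy, STEAL voice 1 (pitch 88, oldest) -> assign | voices=[71 89 67 64]
Op 11: note_off(71): free voice 0 | voices=[- 89 67 64]

Answer: 0 2 3 1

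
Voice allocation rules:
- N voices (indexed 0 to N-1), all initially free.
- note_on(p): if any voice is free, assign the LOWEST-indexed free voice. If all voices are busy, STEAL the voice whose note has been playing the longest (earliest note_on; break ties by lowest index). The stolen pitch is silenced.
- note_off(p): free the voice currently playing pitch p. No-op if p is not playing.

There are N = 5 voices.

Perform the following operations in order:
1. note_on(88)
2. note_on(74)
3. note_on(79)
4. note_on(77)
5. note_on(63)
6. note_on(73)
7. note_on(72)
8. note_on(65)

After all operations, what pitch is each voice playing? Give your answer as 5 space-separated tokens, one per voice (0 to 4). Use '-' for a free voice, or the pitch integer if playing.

Answer: 73 72 65 77 63

Derivation:
Op 1: note_on(88): voice 0 is free -> assigned | voices=[88 - - - -]
Op 2: note_on(74): voice 1 is free -> assigned | voices=[88 74 - - -]
Op 3: note_on(79): voice 2 is free -> assigned | voices=[88 74 79 - -]
Op 4: note_on(77): voice 3 is free -> assigned | voices=[88 74 79 77 -]
Op 5: note_on(63): voice 4 is free -> assigned | voices=[88 74 79 77 63]
Op 6: note_on(73): all voices busy, STEAL voice 0 (pitch 88, oldest) -> assign | voices=[73 74 79 77 63]
Op 7: note_on(72): all voices busy, STEAL voice 1 (pitch 74, oldest) -> assign | voices=[73 72 79 77 63]
Op 8: note_on(65): all voices busy, STEAL voice 2 (pitch 79, oldest) -> assign | voices=[73 72 65 77 63]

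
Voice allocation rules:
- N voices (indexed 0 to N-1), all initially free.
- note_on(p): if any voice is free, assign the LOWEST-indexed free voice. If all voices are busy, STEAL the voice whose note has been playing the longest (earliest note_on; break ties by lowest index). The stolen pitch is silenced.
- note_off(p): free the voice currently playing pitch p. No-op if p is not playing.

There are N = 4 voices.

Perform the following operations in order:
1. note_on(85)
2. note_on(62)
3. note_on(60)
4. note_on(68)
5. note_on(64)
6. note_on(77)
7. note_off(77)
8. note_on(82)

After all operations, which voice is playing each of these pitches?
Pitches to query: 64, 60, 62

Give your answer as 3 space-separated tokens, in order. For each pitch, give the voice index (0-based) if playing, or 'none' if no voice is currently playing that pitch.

Op 1: note_on(85): voice 0 is free -> assigned | voices=[85 - - -]
Op 2: note_on(62): voice 1 is free -> assigned | voices=[85 62 - -]
Op 3: note_on(60): voice 2 is free -> assigned | voices=[85 62 60 -]
Op 4: note_on(68): voice 3 is free -> assigned | voices=[85 62 60 68]
Op 5: note_on(64): all voices busy, STEAL voice 0 (pitch 85, oldest) -> assign | voices=[64 62 60 68]
Op 6: note_on(77): all voices busy, STEAL voice 1 (pitch 62, oldest) -> assign | voices=[64 77 60 68]
Op 7: note_off(77): free voice 1 | voices=[64 - 60 68]
Op 8: note_on(82): voice 1 is free -> assigned | voices=[64 82 60 68]

Answer: 0 2 none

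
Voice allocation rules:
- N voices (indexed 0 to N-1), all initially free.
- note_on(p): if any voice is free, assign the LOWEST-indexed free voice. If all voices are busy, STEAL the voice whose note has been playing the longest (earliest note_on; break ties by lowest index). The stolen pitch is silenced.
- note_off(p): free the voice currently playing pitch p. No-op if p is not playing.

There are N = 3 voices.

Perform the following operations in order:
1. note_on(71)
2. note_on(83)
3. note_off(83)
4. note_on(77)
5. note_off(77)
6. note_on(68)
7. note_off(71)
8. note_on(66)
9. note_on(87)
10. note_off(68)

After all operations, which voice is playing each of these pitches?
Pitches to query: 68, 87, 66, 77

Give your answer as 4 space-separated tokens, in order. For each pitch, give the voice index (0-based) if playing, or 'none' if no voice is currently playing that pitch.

Op 1: note_on(71): voice 0 is free -> assigned | voices=[71 - -]
Op 2: note_on(83): voice 1 is free -> assigned | voices=[71 83 -]
Op 3: note_off(83): free voice 1 | voices=[71 - -]
Op 4: note_on(77): voice 1 is free -> assigned | voices=[71 77 -]
Op 5: note_off(77): free voice 1 | voices=[71 - -]
Op 6: note_on(68): voice 1 is free -> assigned | voices=[71 68 -]
Op 7: note_off(71): free voice 0 | voices=[- 68 -]
Op 8: note_on(66): voice 0 is free -> assigned | voices=[66 68 -]
Op 9: note_on(87): voice 2 is free -> assigned | voices=[66 68 87]
Op 10: note_off(68): free voice 1 | voices=[66 - 87]

Answer: none 2 0 none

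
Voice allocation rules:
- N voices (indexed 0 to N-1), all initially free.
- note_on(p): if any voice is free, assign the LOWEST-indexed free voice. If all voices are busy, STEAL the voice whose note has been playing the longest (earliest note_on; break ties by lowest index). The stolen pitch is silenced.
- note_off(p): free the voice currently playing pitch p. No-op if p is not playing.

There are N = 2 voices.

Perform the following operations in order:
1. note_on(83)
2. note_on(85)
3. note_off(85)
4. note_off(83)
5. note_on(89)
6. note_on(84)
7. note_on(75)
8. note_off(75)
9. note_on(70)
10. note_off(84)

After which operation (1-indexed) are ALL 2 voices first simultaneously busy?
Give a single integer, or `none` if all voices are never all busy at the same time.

Op 1: note_on(83): voice 0 is free -> assigned | voices=[83 -]
Op 2: note_on(85): voice 1 is free -> assigned | voices=[83 85]
Op 3: note_off(85): free voice 1 | voices=[83 -]
Op 4: note_off(83): free voice 0 | voices=[- -]
Op 5: note_on(89): voice 0 is free -> assigned | voices=[89 -]
Op 6: note_on(84): voice 1 is free -> assigned | voices=[89 84]
Op 7: note_on(75): all voices busy, STEAL voice 0 (pitch 89, oldest) -> assign | voices=[75 84]
Op 8: note_off(75): free voice 0 | voices=[- 84]
Op 9: note_on(70): voice 0 is free -> assigned | voices=[70 84]
Op 10: note_off(84): free voice 1 | voices=[70 -]

Answer: 2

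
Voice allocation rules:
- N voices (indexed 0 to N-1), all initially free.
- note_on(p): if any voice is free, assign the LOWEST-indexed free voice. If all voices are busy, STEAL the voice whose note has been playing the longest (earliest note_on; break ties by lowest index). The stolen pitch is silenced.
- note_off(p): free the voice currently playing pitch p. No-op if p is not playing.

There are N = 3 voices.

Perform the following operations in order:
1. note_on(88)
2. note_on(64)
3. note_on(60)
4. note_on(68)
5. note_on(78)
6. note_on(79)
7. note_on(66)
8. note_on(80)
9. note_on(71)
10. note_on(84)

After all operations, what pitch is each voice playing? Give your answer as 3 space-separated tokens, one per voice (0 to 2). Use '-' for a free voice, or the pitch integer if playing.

Op 1: note_on(88): voice 0 is free -> assigned | voices=[88 - -]
Op 2: note_on(64): voice 1 is free -> assigned | voices=[88 64 -]
Op 3: note_on(60): voice 2 is free -> assigned | voices=[88 64 60]
Op 4: note_on(68): all voices busy, STEAL voice 0 (pitch 88, oldest) -> assign | voices=[68 64 60]
Op 5: note_on(78): all voices busy, STEAL voice 1 (pitch 64, oldest) -> assign | voices=[68 78 60]
Op 6: note_on(79): all voices busy, STEAL voice 2 (pitch 60, oldest) -> assign | voices=[68 78 79]
Op 7: note_on(66): all voices busy, STEAL voice 0 (pitch 68, oldest) -> assign | voices=[66 78 79]
Op 8: note_on(80): all voices busy, STEAL voice 1 (pitch 78, oldest) -> assign | voices=[66 80 79]
Op 9: note_on(71): all voices busy, STEAL voice 2 (pitch 79, oldest) -> assign | voices=[66 80 71]
Op 10: note_on(84): all voices busy, STEAL voice 0 (pitch 66, oldest) -> assign | voices=[84 80 71]

Answer: 84 80 71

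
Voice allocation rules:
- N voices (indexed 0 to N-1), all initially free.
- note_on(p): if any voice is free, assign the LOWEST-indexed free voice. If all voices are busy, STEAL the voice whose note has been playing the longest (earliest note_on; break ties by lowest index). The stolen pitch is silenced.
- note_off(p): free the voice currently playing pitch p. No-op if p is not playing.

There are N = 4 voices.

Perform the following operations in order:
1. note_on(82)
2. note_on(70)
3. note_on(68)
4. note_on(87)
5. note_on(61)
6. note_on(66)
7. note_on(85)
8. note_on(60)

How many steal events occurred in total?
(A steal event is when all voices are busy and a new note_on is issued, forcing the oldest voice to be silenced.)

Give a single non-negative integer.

Op 1: note_on(82): voice 0 is free -> assigned | voices=[82 - - -]
Op 2: note_on(70): voice 1 is free -> assigned | voices=[82 70 - -]
Op 3: note_on(68): voice 2 is free -> assigned | voices=[82 70 68 -]
Op 4: note_on(87): voice 3 is free -> assigned | voices=[82 70 68 87]
Op 5: note_on(61): all voices busy, STEAL voice 0 (pitch 82, oldest) -> assign | voices=[61 70 68 87]
Op 6: note_on(66): all voices busy, STEAL voice 1 (pitch 70, oldest) -> assign | voices=[61 66 68 87]
Op 7: note_on(85): all voices busy, STEAL voice 2 (pitch 68, oldest) -> assign | voices=[61 66 85 87]
Op 8: note_on(60): all voices busy, STEAL voice 3 (pitch 87, oldest) -> assign | voices=[61 66 85 60]

Answer: 4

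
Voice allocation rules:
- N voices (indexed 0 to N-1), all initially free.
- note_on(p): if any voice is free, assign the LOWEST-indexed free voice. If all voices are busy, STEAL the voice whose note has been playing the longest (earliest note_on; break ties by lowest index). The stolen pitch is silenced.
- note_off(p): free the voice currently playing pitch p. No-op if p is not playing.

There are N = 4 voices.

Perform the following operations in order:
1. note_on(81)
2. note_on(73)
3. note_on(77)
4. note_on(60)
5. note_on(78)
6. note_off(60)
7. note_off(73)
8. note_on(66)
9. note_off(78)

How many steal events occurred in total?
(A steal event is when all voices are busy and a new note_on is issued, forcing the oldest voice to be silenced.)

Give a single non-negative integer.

Answer: 1

Derivation:
Op 1: note_on(81): voice 0 is free -> assigned | voices=[81 - - -]
Op 2: note_on(73): voice 1 is free -> assigned | voices=[81 73 - -]
Op 3: note_on(77): voice 2 is free -> assigned | voices=[81 73 77 -]
Op 4: note_on(60): voice 3 is free -> assigned | voices=[81 73 77 60]
Op 5: note_on(78): all voices busy, STEAL voice 0 (pitch 81, oldest) -> assign | voices=[78 73 77 60]
Op 6: note_off(60): free voice 3 | voices=[78 73 77 -]
Op 7: note_off(73): free voice 1 | voices=[78 - 77 -]
Op 8: note_on(66): voice 1 is free -> assigned | voices=[78 66 77 -]
Op 9: note_off(78): free voice 0 | voices=[- 66 77 -]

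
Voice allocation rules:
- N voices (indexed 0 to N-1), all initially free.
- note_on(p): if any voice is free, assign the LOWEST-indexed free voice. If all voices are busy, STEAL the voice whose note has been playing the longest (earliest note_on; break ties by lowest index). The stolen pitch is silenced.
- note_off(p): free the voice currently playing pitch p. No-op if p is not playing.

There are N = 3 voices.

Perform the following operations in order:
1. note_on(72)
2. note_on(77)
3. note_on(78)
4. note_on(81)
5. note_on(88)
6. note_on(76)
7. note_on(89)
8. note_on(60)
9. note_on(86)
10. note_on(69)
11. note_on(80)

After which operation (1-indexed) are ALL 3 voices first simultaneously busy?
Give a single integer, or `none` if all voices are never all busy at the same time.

Answer: 3

Derivation:
Op 1: note_on(72): voice 0 is free -> assigned | voices=[72 - -]
Op 2: note_on(77): voice 1 is free -> assigned | voices=[72 77 -]
Op 3: note_on(78): voice 2 is free -> assigned | voices=[72 77 78]
Op 4: note_on(81): all voices busy, STEAL voice 0 (pitch 72, oldest) -> assign | voices=[81 77 78]
Op 5: note_on(88): all voices busy, STEAL voice 1 (pitch 77, oldest) -> assign | voices=[81 88 78]
Op 6: note_on(76): all voices busy, STEAL voice 2 (pitch 78, oldest) -> assign | voices=[81 88 76]
Op 7: note_on(89): all voices busy, STEAL voice 0 (pitch 81, oldest) -> assign | voices=[89 88 76]
Op 8: note_on(60): all voices busy, STEAL voice 1 (pitch 88, oldest) -> assign | voices=[89 60 76]
Op 9: note_on(86): all voices busy, STEAL voice 2 (pitch 76, oldest) -> assign | voices=[89 60 86]
Op 10: note_on(69): all voices busy, STEAL voice 0 (pitch 89, oldest) -> assign | voices=[69 60 86]
Op 11: note_on(80): all voices busy, STEAL voice 1 (pitch 60, oldest) -> assign | voices=[69 80 86]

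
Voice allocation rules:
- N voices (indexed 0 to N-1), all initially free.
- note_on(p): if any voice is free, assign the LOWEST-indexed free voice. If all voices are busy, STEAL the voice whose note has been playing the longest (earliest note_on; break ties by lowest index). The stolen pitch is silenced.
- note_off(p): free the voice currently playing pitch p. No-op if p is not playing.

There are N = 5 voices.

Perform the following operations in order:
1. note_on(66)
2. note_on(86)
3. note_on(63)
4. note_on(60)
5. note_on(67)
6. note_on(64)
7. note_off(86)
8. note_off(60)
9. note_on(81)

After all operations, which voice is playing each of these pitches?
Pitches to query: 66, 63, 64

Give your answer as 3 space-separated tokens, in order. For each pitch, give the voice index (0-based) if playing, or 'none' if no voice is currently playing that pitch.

Answer: none 2 0

Derivation:
Op 1: note_on(66): voice 0 is free -> assigned | voices=[66 - - - -]
Op 2: note_on(86): voice 1 is free -> assigned | voices=[66 86 - - -]
Op 3: note_on(63): voice 2 is free -> assigned | voices=[66 86 63 - -]
Op 4: note_on(60): voice 3 is free -> assigned | voices=[66 86 63 60 -]
Op 5: note_on(67): voice 4 is free -> assigned | voices=[66 86 63 60 67]
Op 6: note_on(64): all voices busy, STEAL voice 0 (pitch 66, oldest) -> assign | voices=[64 86 63 60 67]
Op 7: note_off(86): free voice 1 | voices=[64 - 63 60 67]
Op 8: note_off(60): free voice 3 | voices=[64 - 63 - 67]
Op 9: note_on(81): voice 1 is free -> assigned | voices=[64 81 63 - 67]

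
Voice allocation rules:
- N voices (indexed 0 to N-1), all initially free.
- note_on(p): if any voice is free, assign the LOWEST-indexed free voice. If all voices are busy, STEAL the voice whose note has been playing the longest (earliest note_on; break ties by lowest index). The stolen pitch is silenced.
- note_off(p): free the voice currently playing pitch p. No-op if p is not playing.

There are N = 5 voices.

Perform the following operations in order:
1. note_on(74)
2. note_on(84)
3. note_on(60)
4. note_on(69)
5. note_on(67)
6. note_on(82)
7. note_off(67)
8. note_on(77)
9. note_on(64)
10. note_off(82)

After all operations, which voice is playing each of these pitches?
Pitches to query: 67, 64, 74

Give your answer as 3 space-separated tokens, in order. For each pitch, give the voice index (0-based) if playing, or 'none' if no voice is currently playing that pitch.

Answer: none 1 none

Derivation:
Op 1: note_on(74): voice 0 is free -> assigned | voices=[74 - - - -]
Op 2: note_on(84): voice 1 is free -> assigned | voices=[74 84 - - -]
Op 3: note_on(60): voice 2 is free -> assigned | voices=[74 84 60 - -]
Op 4: note_on(69): voice 3 is free -> assigned | voices=[74 84 60 69 -]
Op 5: note_on(67): voice 4 is free -> assigned | voices=[74 84 60 69 67]
Op 6: note_on(82): all voices busy, STEAL voice 0 (pitch 74, oldest) -> assign | voices=[82 84 60 69 67]
Op 7: note_off(67): free voice 4 | voices=[82 84 60 69 -]
Op 8: note_on(77): voice 4 is free -> assigned | voices=[82 84 60 69 77]
Op 9: note_on(64): all voices busy, STEAL voice 1 (pitch 84, oldest) -> assign | voices=[82 64 60 69 77]
Op 10: note_off(82): free voice 0 | voices=[- 64 60 69 77]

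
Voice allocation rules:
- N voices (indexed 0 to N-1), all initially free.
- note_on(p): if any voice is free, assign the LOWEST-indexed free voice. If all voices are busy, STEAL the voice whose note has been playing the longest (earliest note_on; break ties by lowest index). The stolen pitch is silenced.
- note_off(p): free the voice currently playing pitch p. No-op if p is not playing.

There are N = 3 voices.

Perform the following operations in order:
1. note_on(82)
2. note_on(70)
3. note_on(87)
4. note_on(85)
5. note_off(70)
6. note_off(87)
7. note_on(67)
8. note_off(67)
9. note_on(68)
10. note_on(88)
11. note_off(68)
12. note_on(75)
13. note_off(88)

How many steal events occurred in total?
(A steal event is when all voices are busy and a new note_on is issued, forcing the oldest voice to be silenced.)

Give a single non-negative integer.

Answer: 1

Derivation:
Op 1: note_on(82): voice 0 is free -> assigned | voices=[82 - -]
Op 2: note_on(70): voice 1 is free -> assigned | voices=[82 70 -]
Op 3: note_on(87): voice 2 is free -> assigned | voices=[82 70 87]
Op 4: note_on(85): all voices busy, STEAL voice 0 (pitch 82, oldest) -> assign | voices=[85 70 87]
Op 5: note_off(70): free voice 1 | voices=[85 - 87]
Op 6: note_off(87): free voice 2 | voices=[85 - -]
Op 7: note_on(67): voice 1 is free -> assigned | voices=[85 67 -]
Op 8: note_off(67): free voice 1 | voices=[85 - -]
Op 9: note_on(68): voice 1 is free -> assigned | voices=[85 68 -]
Op 10: note_on(88): voice 2 is free -> assigned | voices=[85 68 88]
Op 11: note_off(68): free voice 1 | voices=[85 - 88]
Op 12: note_on(75): voice 1 is free -> assigned | voices=[85 75 88]
Op 13: note_off(88): free voice 2 | voices=[85 75 -]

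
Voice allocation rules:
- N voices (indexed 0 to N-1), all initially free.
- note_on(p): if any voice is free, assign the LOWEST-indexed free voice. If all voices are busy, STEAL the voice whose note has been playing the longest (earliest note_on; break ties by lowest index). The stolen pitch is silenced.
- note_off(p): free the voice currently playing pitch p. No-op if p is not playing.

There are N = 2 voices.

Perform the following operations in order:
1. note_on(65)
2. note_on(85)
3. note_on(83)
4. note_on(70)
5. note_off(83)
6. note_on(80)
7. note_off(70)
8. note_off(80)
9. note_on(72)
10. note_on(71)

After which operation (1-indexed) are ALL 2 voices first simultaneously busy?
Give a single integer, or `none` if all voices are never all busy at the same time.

Op 1: note_on(65): voice 0 is free -> assigned | voices=[65 -]
Op 2: note_on(85): voice 1 is free -> assigned | voices=[65 85]
Op 3: note_on(83): all voices busy, STEAL voice 0 (pitch 65, oldest) -> assign | voices=[83 85]
Op 4: note_on(70): all voices busy, STEAL voice 1 (pitch 85, oldest) -> assign | voices=[83 70]
Op 5: note_off(83): free voice 0 | voices=[- 70]
Op 6: note_on(80): voice 0 is free -> assigned | voices=[80 70]
Op 7: note_off(70): free voice 1 | voices=[80 -]
Op 8: note_off(80): free voice 0 | voices=[- -]
Op 9: note_on(72): voice 0 is free -> assigned | voices=[72 -]
Op 10: note_on(71): voice 1 is free -> assigned | voices=[72 71]

Answer: 2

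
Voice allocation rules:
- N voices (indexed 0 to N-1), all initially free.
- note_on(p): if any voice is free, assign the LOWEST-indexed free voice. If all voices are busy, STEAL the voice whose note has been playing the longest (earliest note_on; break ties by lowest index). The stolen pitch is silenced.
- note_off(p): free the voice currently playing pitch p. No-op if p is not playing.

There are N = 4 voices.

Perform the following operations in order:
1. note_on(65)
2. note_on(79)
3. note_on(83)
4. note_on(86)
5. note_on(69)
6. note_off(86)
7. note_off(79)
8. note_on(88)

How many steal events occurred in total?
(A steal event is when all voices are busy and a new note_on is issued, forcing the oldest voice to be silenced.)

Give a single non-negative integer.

Op 1: note_on(65): voice 0 is free -> assigned | voices=[65 - - -]
Op 2: note_on(79): voice 1 is free -> assigned | voices=[65 79 - -]
Op 3: note_on(83): voice 2 is free -> assigned | voices=[65 79 83 -]
Op 4: note_on(86): voice 3 is free -> assigned | voices=[65 79 83 86]
Op 5: note_on(69): all voices busy, STEAL voice 0 (pitch 65, oldest) -> assign | voices=[69 79 83 86]
Op 6: note_off(86): free voice 3 | voices=[69 79 83 -]
Op 7: note_off(79): free voice 1 | voices=[69 - 83 -]
Op 8: note_on(88): voice 1 is free -> assigned | voices=[69 88 83 -]

Answer: 1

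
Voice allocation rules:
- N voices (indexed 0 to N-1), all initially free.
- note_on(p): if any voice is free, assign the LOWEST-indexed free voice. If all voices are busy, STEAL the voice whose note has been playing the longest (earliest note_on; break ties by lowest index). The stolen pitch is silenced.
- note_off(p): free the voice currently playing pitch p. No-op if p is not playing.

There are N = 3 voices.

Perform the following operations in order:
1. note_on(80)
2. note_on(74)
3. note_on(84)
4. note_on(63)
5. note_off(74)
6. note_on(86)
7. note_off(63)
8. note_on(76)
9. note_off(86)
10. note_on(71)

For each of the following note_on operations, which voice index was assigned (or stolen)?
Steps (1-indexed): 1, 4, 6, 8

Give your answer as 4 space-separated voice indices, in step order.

Op 1: note_on(80): voice 0 is free -> assigned | voices=[80 - -]
Op 2: note_on(74): voice 1 is free -> assigned | voices=[80 74 -]
Op 3: note_on(84): voice 2 is free -> assigned | voices=[80 74 84]
Op 4: note_on(63): all voices busy, STEAL voice 0 (pitch 80, oldest) -> assign | voices=[63 74 84]
Op 5: note_off(74): free voice 1 | voices=[63 - 84]
Op 6: note_on(86): voice 1 is free -> assigned | voices=[63 86 84]
Op 7: note_off(63): free voice 0 | voices=[- 86 84]
Op 8: note_on(76): voice 0 is free -> assigned | voices=[76 86 84]
Op 9: note_off(86): free voice 1 | voices=[76 - 84]
Op 10: note_on(71): voice 1 is free -> assigned | voices=[76 71 84]

Answer: 0 0 1 0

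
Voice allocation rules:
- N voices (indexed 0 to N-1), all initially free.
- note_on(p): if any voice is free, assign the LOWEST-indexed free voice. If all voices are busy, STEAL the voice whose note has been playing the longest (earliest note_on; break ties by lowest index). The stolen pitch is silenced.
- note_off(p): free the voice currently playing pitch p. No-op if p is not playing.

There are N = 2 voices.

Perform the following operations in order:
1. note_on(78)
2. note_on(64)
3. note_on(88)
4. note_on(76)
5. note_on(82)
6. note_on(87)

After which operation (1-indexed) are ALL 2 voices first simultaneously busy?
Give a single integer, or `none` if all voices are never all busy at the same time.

Op 1: note_on(78): voice 0 is free -> assigned | voices=[78 -]
Op 2: note_on(64): voice 1 is free -> assigned | voices=[78 64]
Op 3: note_on(88): all voices busy, STEAL voice 0 (pitch 78, oldest) -> assign | voices=[88 64]
Op 4: note_on(76): all voices busy, STEAL voice 1 (pitch 64, oldest) -> assign | voices=[88 76]
Op 5: note_on(82): all voices busy, STEAL voice 0 (pitch 88, oldest) -> assign | voices=[82 76]
Op 6: note_on(87): all voices busy, STEAL voice 1 (pitch 76, oldest) -> assign | voices=[82 87]

Answer: 2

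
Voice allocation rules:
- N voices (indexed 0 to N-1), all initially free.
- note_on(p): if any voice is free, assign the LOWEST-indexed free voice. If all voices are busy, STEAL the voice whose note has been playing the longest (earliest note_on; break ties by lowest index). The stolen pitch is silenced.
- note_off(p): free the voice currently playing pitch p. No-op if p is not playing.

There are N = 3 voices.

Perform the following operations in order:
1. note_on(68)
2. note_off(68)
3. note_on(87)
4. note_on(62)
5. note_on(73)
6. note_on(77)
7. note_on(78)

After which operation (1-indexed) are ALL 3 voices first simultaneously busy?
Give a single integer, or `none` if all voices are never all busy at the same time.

Answer: 5

Derivation:
Op 1: note_on(68): voice 0 is free -> assigned | voices=[68 - -]
Op 2: note_off(68): free voice 0 | voices=[- - -]
Op 3: note_on(87): voice 0 is free -> assigned | voices=[87 - -]
Op 4: note_on(62): voice 1 is free -> assigned | voices=[87 62 -]
Op 5: note_on(73): voice 2 is free -> assigned | voices=[87 62 73]
Op 6: note_on(77): all voices busy, STEAL voice 0 (pitch 87, oldest) -> assign | voices=[77 62 73]
Op 7: note_on(78): all voices busy, STEAL voice 1 (pitch 62, oldest) -> assign | voices=[77 78 73]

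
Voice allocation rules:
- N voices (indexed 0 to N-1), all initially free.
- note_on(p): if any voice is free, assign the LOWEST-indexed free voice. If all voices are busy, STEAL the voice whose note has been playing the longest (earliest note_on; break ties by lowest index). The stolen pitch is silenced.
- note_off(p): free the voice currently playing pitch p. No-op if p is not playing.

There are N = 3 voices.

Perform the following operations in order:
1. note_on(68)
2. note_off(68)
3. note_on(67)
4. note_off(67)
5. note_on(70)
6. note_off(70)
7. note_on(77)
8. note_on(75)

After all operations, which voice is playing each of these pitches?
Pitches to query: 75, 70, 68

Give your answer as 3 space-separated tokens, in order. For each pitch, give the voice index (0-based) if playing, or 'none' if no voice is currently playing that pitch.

Op 1: note_on(68): voice 0 is free -> assigned | voices=[68 - -]
Op 2: note_off(68): free voice 0 | voices=[- - -]
Op 3: note_on(67): voice 0 is free -> assigned | voices=[67 - -]
Op 4: note_off(67): free voice 0 | voices=[- - -]
Op 5: note_on(70): voice 0 is free -> assigned | voices=[70 - -]
Op 6: note_off(70): free voice 0 | voices=[- - -]
Op 7: note_on(77): voice 0 is free -> assigned | voices=[77 - -]
Op 8: note_on(75): voice 1 is free -> assigned | voices=[77 75 -]

Answer: 1 none none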